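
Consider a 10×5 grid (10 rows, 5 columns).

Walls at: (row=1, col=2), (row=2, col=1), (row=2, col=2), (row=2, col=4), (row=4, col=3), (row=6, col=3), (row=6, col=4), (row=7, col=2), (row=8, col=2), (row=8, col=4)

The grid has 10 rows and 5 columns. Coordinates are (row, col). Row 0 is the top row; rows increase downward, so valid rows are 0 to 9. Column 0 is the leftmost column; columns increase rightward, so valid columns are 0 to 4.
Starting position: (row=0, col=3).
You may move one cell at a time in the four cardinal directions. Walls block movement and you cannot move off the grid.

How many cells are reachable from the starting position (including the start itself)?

Answer: Reachable cells: 40

Derivation:
BFS flood-fill from (row=0, col=3):
  Distance 0: (row=0, col=3)
  Distance 1: (row=0, col=2), (row=0, col=4), (row=1, col=3)
  Distance 2: (row=0, col=1), (row=1, col=4), (row=2, col=3)
  Distance 3: (row=0, col=0), (row=1, col=1), (row=3, col=3)
  Distance 4: (row=1, col=0), (row=3, col=2), (row=3, col=4)
  Distance 5: (row=2, col=0), (row=3, col=1), (row=4, col=2), (row=4, col=4)
  Distance 6: (row=3, col=0), (row=4, col=1), (row=5, col=2), (row=5, col=4)
  Distance 7: (row=4, col=0), (row=5, col=1), (row=5, col=3), (row=6, col=2)
  Distance 8: (row=5, col=0), (row=6, col=1)
  Distance 9: (row=6, col=0), (row=7, col=1)
  Distance 10: (row=7, col=0), (row=8, col=1)
  Distance 11: (row=8, col=0), (row=9, col=1)
  Distance 12: (row=9, col=0), (row=9, col=2)
  Distance 13: (row=9, col=3)
  Distance 14: (row=8, col=3), (row=9, col=4)
  Distance 15: (row=7, col=3)
  Distance 16: (row=7, col=4)
Total reachable: 40 (grid has 40 open cells total)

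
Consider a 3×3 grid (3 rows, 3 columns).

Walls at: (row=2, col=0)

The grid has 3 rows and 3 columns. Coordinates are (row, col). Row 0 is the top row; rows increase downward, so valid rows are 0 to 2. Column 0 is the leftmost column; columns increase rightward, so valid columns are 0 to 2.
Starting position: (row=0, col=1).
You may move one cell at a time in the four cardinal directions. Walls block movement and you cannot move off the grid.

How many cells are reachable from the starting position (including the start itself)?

Answer: Reachable cells: 8

Derivation:
BFS flood-fill from (row=0, col=1):
  Distance 0: (row=0, col=1)
  Distance 1: (row=0, col=0), (row=0, col=2), (row=1, col=1)
  Distance 2: (row=1, col=0), (row=1, col=2), (row=2, col=1)
  Distance 3: (row=2, col=2)
Total reachable: 8 (grid has 8 open cells total)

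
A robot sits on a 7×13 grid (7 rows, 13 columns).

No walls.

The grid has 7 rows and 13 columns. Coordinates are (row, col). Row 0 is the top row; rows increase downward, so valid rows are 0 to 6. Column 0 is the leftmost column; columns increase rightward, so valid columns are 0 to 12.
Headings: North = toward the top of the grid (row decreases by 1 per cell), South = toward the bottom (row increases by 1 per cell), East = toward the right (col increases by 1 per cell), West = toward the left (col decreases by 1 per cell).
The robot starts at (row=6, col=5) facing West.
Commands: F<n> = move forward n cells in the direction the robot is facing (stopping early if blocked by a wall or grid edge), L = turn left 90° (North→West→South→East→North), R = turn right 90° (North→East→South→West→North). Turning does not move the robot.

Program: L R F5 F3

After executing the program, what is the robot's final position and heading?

Answer: Final position: (row=6, col=0), facing West

Derivation:
Start: (row=6, col=5), facing West
  L: turn left, now facing South
  R: turn right, now facing West
  F5: move forward 5, now at (row=6, col=0)
  F3: move forward 0/3 (blocked), now at (row=6, col=0)
Final: (row=6, col=0), facing West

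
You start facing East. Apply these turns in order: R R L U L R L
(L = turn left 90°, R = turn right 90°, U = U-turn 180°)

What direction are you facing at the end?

Answer: Final heading: West

Derivation:
Start: East
  R (right (90° clockwise)) -> South
  R (right (90° clockwise)) -> West
  L (left (90° counter-clockwise)) -> South
  U (U-turn (180°)) -> North
  L (left (90° counter-clockwise)) -> West
  R (right (90° clockwise)) -> North
  L (left (90° counter-clockwise)) -> West
Final: West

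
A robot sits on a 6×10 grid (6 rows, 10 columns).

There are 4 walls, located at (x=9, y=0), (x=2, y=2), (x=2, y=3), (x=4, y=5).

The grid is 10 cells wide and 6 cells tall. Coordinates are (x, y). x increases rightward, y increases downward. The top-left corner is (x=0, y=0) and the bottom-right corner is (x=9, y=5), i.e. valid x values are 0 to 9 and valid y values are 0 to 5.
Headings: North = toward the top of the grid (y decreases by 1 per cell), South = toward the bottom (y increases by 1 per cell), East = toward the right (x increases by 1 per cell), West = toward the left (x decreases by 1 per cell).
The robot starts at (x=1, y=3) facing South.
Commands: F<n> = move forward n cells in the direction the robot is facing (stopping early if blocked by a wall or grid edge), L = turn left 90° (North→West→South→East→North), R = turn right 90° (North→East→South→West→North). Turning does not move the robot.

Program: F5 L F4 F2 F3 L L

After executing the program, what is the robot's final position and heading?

Answer: Final position: (x=3, y=5), facing West

Derivation:
Start: (x=1, y=3), facing South
  F5: move forward 2/5 (blocked), now at (x=1, y=5)
  L: turn left, now facing East
  F4: move forward 2/4 (blocked), now at (x=3, y=5)
  F2: move forward 0/2 (blocked), now at (x=3, y=5)
  F3: move forward 0/3 (blocked), now at (x=3, y=5)
  L: turn left, now facing North
  L: turn left, now facing West
Final: (x=3, y=5), facing West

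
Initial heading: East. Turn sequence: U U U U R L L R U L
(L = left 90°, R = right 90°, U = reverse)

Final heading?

Answer: Final heading: South

Derivation:
Start: East
  U (U-turn (180°)) -> West
  U (U-turn (180°)) -> East
  U (U-turn (180°)) -> West
  U (U-turn (180°)) -> East
  R (right (90° clockwise)) -> South
  L (left (90° counter-clockwise)) -> East
  L (left (90° counter-clockwise)) -> North
  R (right (90° clockwise)) -> East
  U (U-turn (180°)) -> West
  L (left (90° counter-clockwise)) -> South
Final: South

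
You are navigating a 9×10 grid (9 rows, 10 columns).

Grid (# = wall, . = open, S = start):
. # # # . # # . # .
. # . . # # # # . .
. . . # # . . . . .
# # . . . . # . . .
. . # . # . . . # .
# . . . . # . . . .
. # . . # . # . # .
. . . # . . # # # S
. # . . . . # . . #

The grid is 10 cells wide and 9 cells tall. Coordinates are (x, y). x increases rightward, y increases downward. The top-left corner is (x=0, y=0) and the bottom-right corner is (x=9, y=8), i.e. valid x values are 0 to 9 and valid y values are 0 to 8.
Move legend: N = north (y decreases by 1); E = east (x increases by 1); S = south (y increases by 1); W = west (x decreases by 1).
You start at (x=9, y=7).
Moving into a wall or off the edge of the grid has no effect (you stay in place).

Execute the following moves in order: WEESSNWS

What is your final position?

Start: (x=9, y=7)
  W (west): blocked, stay at (x=9, y=7)
  E (east): blocked, stay at (x=9, y=7)
  E (east): blocked, stay at (x=9, y=7)
  S (south): blocked, stay at (x=9, y=7)
  S (south): blocked, stay at (x=9, y=7)
  N (north): (x=9, y=7) -> (x=9, y=6)
  W (west): blocked, stay at (x=9, y=6)
  S (south): (x=9, y=6) -> (x=9, y=7)
Final: (x=9, y=7)

Answer: Final position: (x=9, y=7)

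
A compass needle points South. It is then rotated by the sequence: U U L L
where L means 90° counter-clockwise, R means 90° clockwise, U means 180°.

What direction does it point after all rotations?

Start: South
  U (U-turn (180°)) -> North
  U (U-turn (180°)) -> South
  L (left (90° counter-clockwise)) -> East
  L (left (90° counter-clockwise)) -> North
Final: North

Answer: Final heading: North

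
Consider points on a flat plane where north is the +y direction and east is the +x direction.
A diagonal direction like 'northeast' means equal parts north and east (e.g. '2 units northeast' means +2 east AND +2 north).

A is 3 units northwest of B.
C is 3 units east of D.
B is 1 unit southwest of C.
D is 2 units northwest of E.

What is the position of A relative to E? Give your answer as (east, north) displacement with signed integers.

Place E at the origin (east=0, north=0).
  D is 2 units northwest of E: delta (east=-2, north=+2); D at (east=-2, north=2).
  C is 3 units east of D: delta (east=+3, north=+0); C at (east=1, north=2).
  B is 1 unit southwest of C: delta (east=-1, north=-1); B at (east=0, north=1).
  A is 3 units northwest of B: delta (east=-3, north=+3); A at (east=-3, north=4).
Therefore A relative to E: (east=-3, north=4).

Answer: A is at (east=-3, north=4) relative to E.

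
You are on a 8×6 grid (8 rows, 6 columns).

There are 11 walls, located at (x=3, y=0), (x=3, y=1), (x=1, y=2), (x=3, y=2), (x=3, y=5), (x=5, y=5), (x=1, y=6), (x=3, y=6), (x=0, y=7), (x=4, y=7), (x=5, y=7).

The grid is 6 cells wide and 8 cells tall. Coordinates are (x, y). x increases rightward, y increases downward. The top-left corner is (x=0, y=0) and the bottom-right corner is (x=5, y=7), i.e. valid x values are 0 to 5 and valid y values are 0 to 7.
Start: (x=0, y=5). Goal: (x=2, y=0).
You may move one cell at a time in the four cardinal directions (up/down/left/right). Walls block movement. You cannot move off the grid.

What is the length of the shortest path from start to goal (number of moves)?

BFS from (x=0, y=5) until reaching (x=2, y=0):
  Distance 0: (x=0, y=5)
  Distance 1: (x=0, y=4), (x=1, y=5), (x=0, y=6)
  Distance 2: (x=0, y=3), (x=1, y=4), (x=2, y=5)
  Distance 3: (x=0, y=2), (x=1, y=3), (x=2, y=4), (x=2, y=6)
  Distance 4: (x=0, y=1), (x=2, y=3), (x=3, y=4), (x=2, y=7)
  Distance 5: (x=0, y=0), (x=1, y=1), (x=2, y=2), (x=3, y=3), (x=4, y=4), (x=1, y=7), (x=3, y=7)
  Distance 6: (x=1, y=0), (x=2, y=1), (x=4, y=3), (x=5, y=4), (x=4, y=5)
  Distance 7: (x=2, y=0), (x=4, y=2), (x=5, y=3), (x=4, y=6)  <- goal reached here
One shortest path (7 moves): (x=0, y=5) -> (x=1, y=5) -> (x=2, y=5) -> (x=2, y=4) -> (x=2, y=3) -> (x=2, y=2) -> (x=2, y=1) -> (x=2, y=0)

Answer: Shortest path length: 7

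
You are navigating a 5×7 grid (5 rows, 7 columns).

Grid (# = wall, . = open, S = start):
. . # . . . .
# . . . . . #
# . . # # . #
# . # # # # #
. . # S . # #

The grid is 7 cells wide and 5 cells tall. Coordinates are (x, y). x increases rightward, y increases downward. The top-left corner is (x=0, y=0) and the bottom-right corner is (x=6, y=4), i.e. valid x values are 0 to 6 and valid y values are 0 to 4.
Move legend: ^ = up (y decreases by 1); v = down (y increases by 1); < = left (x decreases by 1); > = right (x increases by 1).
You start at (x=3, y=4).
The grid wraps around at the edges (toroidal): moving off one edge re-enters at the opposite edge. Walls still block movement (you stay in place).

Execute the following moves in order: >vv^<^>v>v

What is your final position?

Answer: Final position: (x=5, y=1)

Derivation:
Start: (x=3, y=4)
  > (right): (x=3, y=4) -> (x=4, y=4)
  v (down): (x=4, y=4) -> (x=4, y=0)
  v (down): (x=4, y=0) -> (x=4, y=1)
  ^ (up): (x=4, y=1) -> (x=4, y=0)
  < (left): (x=4, y=0) -> (x=3, y=0)
  ^ (up): (x=3, y=0) -> (x=3, y=4)
  > (right): (x=3, y=4) -> (x=4, y=4)
  v (down): (x=4, y=4) -> (x=4, y=0)
  > (right): (x=4, y=0) -> (x=5, y=0)
  v (down): (x=5, y=0) -> (x=5, y=1)
Final: (x=5, y=1)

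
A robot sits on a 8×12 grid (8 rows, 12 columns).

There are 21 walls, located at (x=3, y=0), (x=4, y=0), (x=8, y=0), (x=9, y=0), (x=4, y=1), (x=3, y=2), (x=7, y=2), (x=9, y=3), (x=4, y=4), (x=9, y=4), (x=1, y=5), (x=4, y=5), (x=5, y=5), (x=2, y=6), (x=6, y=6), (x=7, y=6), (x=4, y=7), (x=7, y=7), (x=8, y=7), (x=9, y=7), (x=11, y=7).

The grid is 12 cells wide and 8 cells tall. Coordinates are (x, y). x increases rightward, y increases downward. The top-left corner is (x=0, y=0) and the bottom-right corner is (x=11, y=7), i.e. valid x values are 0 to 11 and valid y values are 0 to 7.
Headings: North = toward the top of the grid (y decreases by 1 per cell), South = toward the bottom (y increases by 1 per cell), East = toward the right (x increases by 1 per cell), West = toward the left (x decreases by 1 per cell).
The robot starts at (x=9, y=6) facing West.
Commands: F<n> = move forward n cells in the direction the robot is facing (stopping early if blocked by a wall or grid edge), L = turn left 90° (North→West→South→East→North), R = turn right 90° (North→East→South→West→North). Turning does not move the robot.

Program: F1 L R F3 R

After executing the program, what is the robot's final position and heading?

Start: (x=9, y=6), facing West
  F1: move forward 1, now at (x=8, y=6)
  L: turn left, now facing South
  R: turn right, now facing West
  F3: move forward 0/3 (blocked), now at (x=8, y=6)
  R: turn right, now facing North
Final: (x=8, y=6), facing North

Answer: Final position: (x=8, y=6), facing North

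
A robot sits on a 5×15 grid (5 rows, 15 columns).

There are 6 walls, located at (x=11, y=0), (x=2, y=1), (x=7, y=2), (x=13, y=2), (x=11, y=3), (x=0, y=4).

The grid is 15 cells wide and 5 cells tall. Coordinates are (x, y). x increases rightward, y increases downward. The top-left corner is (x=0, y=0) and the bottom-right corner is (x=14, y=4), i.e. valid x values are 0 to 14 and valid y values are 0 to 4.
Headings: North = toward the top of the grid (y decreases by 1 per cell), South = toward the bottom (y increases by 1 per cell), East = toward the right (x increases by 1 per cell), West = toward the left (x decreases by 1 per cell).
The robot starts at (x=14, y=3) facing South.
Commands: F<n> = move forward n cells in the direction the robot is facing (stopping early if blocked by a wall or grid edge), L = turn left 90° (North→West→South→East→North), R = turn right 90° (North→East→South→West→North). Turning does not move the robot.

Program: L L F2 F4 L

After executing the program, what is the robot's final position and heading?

Answer: Final position: (x=14, y=0), facing West

Derivation:
Start: (x=14, y=3), facing South
  L: turn left, now facing East
  L: turn left, now facing North
  F2: move forward 2, now at (x=14, y=1)
  F4: move forward 1/4 (blocked), now at (x=14, y=0)
  L: turn left, now facing West
Final: (x=14, y=0), facing West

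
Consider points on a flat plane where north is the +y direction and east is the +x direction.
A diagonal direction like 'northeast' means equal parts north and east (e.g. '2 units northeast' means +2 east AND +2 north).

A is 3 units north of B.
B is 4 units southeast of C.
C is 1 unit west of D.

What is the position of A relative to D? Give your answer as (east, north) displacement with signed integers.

Answer: A is at (east=3, north=-1) relative to D.

Derivation:
Place D at the origin (east=0, north=0).
  C is 1 unit west of D: delta (east=-1, north=+0); C at (east=-1, north=0).
  B is 4 units southeast of C: delta (east=+4, north=-4); B at (east=3, north=-4).
  A is 3 units north of B: delta (east=+0, north=+3); A at (east=3, north=-1).
Therefore A relative to D: (east=3, north=-1).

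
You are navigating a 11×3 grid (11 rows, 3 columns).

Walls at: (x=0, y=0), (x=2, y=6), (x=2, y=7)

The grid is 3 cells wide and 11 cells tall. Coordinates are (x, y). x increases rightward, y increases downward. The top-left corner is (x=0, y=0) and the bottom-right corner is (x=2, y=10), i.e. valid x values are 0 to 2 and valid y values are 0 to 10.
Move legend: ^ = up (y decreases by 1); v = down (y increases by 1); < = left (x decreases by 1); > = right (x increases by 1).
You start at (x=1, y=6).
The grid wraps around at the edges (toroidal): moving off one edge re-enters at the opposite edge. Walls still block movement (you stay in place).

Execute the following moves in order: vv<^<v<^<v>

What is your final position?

Start: (x=1, y=6)
  v (down): (x=1, y=6) -> (x=1, y=7)
  v (down): (x=1, y=7) -> (x=1, y=8)
  < (left): (x=1, y=8) -> (x=0, y=8)
  ^ (up): (x=0, y=8) -> (x=0, y=7)
  < (left): blocked, stay at (x=0, y=7)
  v (down): (x=0, y=7) -> (x=0, y=8)
  < (left): (x=0, y=8) -> (x=2, y=8)
  ^ (up): blocked, stay at (x=2, y=8)
  < (left): (x=2, y=8) -> (x=1, y=8)
  v (down): (x=1, y=8) -> (x=1, y=9)
  > (right): (x=1, y=9) -> (x=2, y=9)
Final: (x=2, y=9)

Answer: Final position: (x=2, y=9)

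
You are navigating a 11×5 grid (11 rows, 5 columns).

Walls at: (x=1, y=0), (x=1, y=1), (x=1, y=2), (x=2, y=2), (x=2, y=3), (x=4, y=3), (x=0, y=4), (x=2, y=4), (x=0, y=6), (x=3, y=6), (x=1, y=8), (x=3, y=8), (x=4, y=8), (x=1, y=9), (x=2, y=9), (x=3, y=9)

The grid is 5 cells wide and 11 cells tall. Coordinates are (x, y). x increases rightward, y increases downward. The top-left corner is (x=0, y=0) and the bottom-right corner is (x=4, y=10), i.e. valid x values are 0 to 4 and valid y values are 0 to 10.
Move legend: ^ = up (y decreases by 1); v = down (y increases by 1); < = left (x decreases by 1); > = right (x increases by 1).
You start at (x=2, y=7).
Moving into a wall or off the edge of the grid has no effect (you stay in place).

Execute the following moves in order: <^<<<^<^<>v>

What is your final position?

Answer: Final position: (x=2, y=6)

Derivation:
Start: (x=2, y=7)
  < (left): (x=2, y=7) -> (x=1, y=7)
  ^ (up): (x=1, y=7) -> (x=1, y=6)
  [×3]< (left): blocked, stay at (x=1, y=6)
  ^ (up): (x=1, y=6) -> (x=1, y=5)
  < (left): (x=1, y=5) -> (x=0, y=5)
  ^ (up): blocked, stay at (x=0, y=5)
  < (left): blocked, stay at (x=0, y=5)
  > (right): (x=0, y=5) -> (x=1, y=5)
  v (down): (x=1, y=5) -> (x=1, y=6)
  > (right): (x=1, y=6) -> (x=2, y=6)
Final: (x=2, y=6)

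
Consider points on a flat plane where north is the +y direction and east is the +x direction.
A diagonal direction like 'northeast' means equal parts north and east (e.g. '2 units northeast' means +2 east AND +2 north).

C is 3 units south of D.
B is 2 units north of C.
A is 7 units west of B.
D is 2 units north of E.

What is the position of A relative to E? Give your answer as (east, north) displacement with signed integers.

Place E at the origin (east=0, north=0).
  D is 2 units north of E: delta (east=+0, north=+2); D at (east=0, north=2).
  C is 3 units south of D: delta (east=+0, north=-3); C at (east=0, north=-1).
  B is 2 units north of C: delta (east=+0, north=+2); B at (east=0, north=1).
  A is 7 units west of B: delta (east=-7, north=+0); A at (east=-7, north=1).
Therefore A relative to E: (east=-7, north=1).

Answer: A is at (east=-7, north=1) relative to E.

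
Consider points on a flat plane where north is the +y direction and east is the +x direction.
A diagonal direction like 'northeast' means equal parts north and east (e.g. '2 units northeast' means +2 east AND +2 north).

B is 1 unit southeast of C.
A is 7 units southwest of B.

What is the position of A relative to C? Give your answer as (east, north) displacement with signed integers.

Place C at the origin (east=0, north=0).
  B is 1 unit southeast of C: delta (east=+1, north=-1); B at (east=1, north=-1).
  A is 7 units southwest of B: delta (east=-7, north=-7); A at (east=-6, north=-8).
Therefore A relative to C: (east=-6, north=-8).

Answer: A is at (east=-6, north=-8) relative to C.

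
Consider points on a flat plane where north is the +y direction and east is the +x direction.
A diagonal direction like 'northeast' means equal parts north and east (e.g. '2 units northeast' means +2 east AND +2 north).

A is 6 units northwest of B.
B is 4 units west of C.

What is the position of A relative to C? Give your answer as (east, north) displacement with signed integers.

Place C at the origin (east=0, north=0).
  B is 4 units west of C: delta (east=-4, north=+0); B at (east=-4, north=0).
  A is 6 units northwest of B: delta (east=-6, north=+6); A at (east=-10, north=6).
Therefore A relative to C: (east=-10, north=6).

Answer: A is at (east=-10, north=6) relative to C.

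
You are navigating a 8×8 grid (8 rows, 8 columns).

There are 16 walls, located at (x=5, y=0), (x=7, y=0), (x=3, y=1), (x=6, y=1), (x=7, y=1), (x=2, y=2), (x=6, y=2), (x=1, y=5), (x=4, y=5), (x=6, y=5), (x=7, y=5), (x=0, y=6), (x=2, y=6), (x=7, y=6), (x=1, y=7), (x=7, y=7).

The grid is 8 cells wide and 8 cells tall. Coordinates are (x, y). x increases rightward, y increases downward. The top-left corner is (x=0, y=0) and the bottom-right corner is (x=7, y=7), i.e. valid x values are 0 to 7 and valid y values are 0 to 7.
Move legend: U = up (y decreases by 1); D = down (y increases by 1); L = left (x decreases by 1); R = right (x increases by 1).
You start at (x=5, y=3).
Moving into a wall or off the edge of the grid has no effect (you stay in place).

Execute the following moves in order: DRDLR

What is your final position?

Answer: Final position: (x=6, y=4)

Derivation:
Start: (x=5, y=3)
  D (down): (x=5, y=3) -> (x=5, y=4)
  R (right): (x=5, y=4) -> (x=6, y=4)
  D (down): blocked, stay at (x=6, y=4)
  L (left): (x=6, y=4) -> (x=5, y=4)
  R (right): (x=5, y=4) -> (x=6, y=4)
Final: (x=6, y=4)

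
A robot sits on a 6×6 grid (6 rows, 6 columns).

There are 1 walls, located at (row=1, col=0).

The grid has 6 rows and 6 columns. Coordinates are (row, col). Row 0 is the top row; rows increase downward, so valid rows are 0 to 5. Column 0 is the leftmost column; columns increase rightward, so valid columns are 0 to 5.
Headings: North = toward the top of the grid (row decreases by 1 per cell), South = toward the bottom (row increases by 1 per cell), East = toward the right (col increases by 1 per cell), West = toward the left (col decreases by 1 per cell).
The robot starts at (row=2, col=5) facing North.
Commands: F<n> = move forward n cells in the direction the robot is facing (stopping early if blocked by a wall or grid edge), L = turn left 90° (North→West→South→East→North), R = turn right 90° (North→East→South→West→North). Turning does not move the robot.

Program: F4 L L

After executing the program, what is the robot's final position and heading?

Start: (row=2, col=5), facing North
  F4: move forward 2/4 (blocked), now at (row=0, col=5)
  L: turn left, now facing West
  L: turn left, now facing South
Final: (row=0, col=5), facing South

Answer: Final position: (row=0, col=5), facing South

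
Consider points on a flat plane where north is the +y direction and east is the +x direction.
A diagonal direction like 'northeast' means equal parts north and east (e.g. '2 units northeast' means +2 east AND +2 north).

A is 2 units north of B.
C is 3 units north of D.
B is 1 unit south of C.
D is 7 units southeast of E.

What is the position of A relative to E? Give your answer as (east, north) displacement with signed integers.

Answer: A is at (east=7, north=-3) relative to E.

Derivation:
Place E at the origin (east=0, north=0).
  D is 7 units southeast of E: delta (east=+7, north=-7); D at (east=7, north=-7).
  C is 3 units north of D: delta (east=+0, north=+3); C at (east=7, north=-4).
  B is 1 unit south of C: delta (east=+0, north=-1); B at (east=7, north=-5).
  A is 2 units north of B: delta (east=+0, north=+2); A at (east=7, north=-3).
Therefore A relative to E: (east=7, north=-3).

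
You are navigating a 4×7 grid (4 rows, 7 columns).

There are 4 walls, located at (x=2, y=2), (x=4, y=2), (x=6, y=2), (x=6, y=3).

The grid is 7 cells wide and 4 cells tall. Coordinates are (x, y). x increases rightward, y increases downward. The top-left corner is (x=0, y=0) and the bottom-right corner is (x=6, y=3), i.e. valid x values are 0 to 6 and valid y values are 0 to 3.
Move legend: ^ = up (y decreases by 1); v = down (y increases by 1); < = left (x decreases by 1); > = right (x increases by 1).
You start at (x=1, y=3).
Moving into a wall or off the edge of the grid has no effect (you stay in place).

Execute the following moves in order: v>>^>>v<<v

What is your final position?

Answer: Final position: (x=1, y=3)

Derivation:
Start: (x=1, y=3)
  v (down): blocked, stay at (x=1, y=3)
  > (right): (x=1, y=3) -> (x=2, y=3)
  > (right): (x=2, y=3) -> (x=3, y=3)
  ^ (up): (x=3, y=3) -> (x=3, y=2)
  > (right): blocked, stay at (x=3, y=2)
  > (right): blocked, stay at (x=3, y=2)
  v (down): (x=3, y=2) -> (x=3, y=3)
  < (left): (x=3, y=3) -> (x=2, y=3)
  < (left): (x=2, y=3) -> (x=1, y=3)
  v (down): blocked, stay at (x=1, y=3)
Final: (x=1, y=3)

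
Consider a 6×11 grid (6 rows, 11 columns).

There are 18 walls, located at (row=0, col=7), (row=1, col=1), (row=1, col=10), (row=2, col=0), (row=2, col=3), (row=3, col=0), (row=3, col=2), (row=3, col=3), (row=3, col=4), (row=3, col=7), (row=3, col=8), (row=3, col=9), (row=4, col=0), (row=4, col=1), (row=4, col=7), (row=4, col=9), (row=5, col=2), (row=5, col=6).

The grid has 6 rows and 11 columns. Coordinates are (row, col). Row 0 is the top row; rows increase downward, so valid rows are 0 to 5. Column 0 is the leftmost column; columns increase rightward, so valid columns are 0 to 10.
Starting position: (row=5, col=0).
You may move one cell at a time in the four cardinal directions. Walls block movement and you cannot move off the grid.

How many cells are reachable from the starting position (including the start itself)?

BFS flood-fill from (row=5, col=0):
  Distance 0: (row=5, col=0)
  Distance 1: (row=5, col=1)
Total reachable: 2 (grid has 48 open cells total)

Answer: Reachable cells: 2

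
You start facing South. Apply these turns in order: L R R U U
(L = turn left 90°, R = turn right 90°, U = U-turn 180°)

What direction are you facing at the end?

Answer: Final heading: West

Derivation:
Start: South
  L (left (90° counter-clockwise)) -> East
  R (right (90° clockwise)) -> South
  R (right (90° clockwise)) -> West
  U (U-turn (180°)) -> East
  U (U-turn (180°)) -> West
Final: West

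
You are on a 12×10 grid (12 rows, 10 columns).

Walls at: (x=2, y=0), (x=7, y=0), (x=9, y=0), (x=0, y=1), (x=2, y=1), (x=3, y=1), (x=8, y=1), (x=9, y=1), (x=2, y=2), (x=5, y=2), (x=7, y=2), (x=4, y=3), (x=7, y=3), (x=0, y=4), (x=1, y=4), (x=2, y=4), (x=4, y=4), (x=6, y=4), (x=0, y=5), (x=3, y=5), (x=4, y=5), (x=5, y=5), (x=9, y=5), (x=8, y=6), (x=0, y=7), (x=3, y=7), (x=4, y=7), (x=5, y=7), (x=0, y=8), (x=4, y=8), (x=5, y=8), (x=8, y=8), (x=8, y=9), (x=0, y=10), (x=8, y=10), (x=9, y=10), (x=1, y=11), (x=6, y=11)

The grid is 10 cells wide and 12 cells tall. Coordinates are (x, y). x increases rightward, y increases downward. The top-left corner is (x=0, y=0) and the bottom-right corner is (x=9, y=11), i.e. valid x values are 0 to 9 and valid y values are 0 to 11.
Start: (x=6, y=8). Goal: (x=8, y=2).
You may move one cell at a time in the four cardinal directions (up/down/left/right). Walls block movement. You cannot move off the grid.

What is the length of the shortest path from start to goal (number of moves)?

BFS from (x=6, y=8) until reaching (x=8, y=2):
  Distance 0: (x=6, y=8)
  Distance 1: (x=6, y=7), (x=7, y=8), (x=6, y=9)
  Distance 2: (x=6, y=6), (x=7, y=7), (x=5, y=9), (x=7, y=9), (x=6, y=10)
  Distance 3: (x=6, y=5), (x=5, y=6), (x=7, y=6), (x=8, y=7), (x=4, y=9), (x=5, y=10), (x=7, y=10)
  Distance 4: (x=7, y=5), (x=4, y=6), (x=9, y=7), (x=3, y=9), (x=4, y=10), (x=5, y=11), (x=7, y=11)
  Distance 5: (x=7, y=4), (x=8, y=5), (x=3, y=6), (x=9, y=6), (x=3, y=8), (x=9, y=8), (x=2, y=9), (x=3, y=10), (x=4, y=11), (x=8, y=11)
  Distance 6: (x=8, y=4), (x=2, y=6), (x=2, y=8), (x=1, y=9), (x=9, y=9), (x=2, y=10), (x=3, y=11), (x=9, y=11)
  Distance 7: (x=8, y=3), (x=9, y=4), (x=2, y=5), (x=1, y=6), (x=2, y=7), (x=1, y=8), (x=0, y=9), (x=1, y=10), (x=2, y=11)
  Distance 8: (x=8, y=2), (x=9, y=3), (x=1, y=5), (x=0, y=6), (x=1, y=7)  <- goal reached here
One shortest path (8 moves): (x=6, y=8) -> (x=7, y=8) -> (x=7, y=7) -> (x=7, y=6) -> (x=7, y=5) -> (x=8, y=5) -> (x=8, y=4) -> (x=8, y=3) -> (x=8, y=2)

Answer: Shortest path length: 8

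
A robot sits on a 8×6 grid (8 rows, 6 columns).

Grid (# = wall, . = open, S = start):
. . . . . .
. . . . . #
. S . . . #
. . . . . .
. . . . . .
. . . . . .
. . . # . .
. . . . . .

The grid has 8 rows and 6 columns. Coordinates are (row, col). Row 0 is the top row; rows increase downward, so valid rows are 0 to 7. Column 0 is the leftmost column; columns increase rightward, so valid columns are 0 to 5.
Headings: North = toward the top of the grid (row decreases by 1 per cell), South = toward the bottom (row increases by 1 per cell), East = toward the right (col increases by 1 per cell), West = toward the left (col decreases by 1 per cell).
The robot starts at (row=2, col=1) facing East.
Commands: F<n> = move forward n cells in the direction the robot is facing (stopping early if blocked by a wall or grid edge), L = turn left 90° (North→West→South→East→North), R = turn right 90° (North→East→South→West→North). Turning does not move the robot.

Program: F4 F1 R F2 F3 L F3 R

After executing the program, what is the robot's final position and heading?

Answer: Final position: (row=7, col=5), facing South

Derivation:
Start: (row=2, col=1), facing East
  F4: move forward 3/4 (blocked), now at (row=2, col=4)
  F1: move forward 0/1 (blocked), now at (row=2, col=4)
  R: turn right, now facing South
  F2: move forward 2, now at (row=4, col=4)
  F3: move forward 3, now at (row=7, col=4)
  L: turn left, now facing East
  F3: move forward 1/3 (blocked), now at (row=7, col=5)
  R: turn right, now facing South
Final: (row=7, col=5), facing South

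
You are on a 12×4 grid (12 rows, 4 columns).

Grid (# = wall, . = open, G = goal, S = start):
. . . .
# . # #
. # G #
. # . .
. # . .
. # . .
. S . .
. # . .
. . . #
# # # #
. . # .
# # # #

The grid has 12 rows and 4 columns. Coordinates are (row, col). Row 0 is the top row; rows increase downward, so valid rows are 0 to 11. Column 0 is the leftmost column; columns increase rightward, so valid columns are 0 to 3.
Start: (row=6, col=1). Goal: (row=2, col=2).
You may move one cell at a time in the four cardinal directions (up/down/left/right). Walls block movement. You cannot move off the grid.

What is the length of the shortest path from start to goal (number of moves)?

Answer: Shortest path length: 5

Derivation:
BFS from (row=6, col=1) until reaching (row=2, col=2):
  Distance 0: (row=6, col=1)
  Distance 1: (row=6, col=0), (row=6, col=2)
  Distance 2: (row=5, col=0), (row=5, col=2), (row=6, col=3), (row=7, col=0), (row=7, col=2)
  Distance 3: (row=4, col=0), (row=4, col=2), (row=5, col=3), (row=7, col=3), (row=8, col=0), (row=8, col=2)
  Distance 4: (row=3, col=0), (row=3, col=2), (row=4, col=3), (row=8, col=1)
  Distance 5: (row=2, col=0), (row=2, col=2), (row=3, col=3)  <- goal reached here
One shortest path (5 moves): (row=6, col=1) -> (row=6, col=2) -> (row=5, col=2) -> (row=4, col=2) -> (row=3, col=2) -> (row=2, col=2)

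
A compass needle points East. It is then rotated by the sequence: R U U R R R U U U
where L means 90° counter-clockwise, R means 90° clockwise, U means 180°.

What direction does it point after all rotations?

Answer: Final heading: West

Derivation:
Start: East
  R (right (90° clockwise)) -> South
  U (U-turn (180°)) -> North
  U (U-turn (180°)) -> South
  R (right (90° clockwise)) -> West
  R (right (90° clockwise)) -> North
  R (right (90° clockwise)) -> East
  U (U-turn (180°)) -> West
  U (U-turn (180°)) -> East
  U (U-turn (180°)) -> West
Final: West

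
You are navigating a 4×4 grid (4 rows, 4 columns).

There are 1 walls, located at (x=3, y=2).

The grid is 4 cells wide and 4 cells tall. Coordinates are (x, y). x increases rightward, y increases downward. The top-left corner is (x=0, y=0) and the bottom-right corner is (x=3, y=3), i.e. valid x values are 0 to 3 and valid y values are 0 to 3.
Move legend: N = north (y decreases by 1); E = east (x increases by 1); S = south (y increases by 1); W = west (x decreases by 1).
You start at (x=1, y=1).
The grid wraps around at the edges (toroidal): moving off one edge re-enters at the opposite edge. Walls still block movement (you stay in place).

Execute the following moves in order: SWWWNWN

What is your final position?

Start: (x=1, y=1)
  S (south): (x=1, y=1) -> (x=1, y=2)
  W (west): (x=1, y=2) -> (x=0, y=2)
  W (west): blocked, stay at (x=0, y=2)
  W (west): blocked, stay at (x=0, y=2)
  N (north): (x=0, y=2) -> (x=0, y=1)
  W (west): (x=0, y=1) -> (x=3, y=1)
  N (north): (x=3, y=1) -> (x=3, y=0)
Final: (x=3, y=0)

Answer: Final position: (x=3, y=0)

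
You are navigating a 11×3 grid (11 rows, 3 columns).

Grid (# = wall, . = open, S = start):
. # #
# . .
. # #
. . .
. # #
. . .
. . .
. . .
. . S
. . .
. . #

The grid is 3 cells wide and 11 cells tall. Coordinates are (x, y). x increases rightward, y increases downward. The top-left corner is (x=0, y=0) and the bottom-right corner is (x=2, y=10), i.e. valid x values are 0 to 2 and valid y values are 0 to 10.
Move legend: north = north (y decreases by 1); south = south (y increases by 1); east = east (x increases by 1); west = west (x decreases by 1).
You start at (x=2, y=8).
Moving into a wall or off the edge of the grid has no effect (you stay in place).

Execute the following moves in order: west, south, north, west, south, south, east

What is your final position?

Answer: Final position: (x=1, y=10)

Derivation:
Start: (x=2, y=8)
  west (west): (x=2, y=8) -> (x=1, y=8)
  south (south): (x=1, y=8) -> (x=1, y=9)
  north (north): (x=1, y=9) -> (x=1, y=8)
  west (west): (x=1, y=8) -> (x=0, y=8)
  south (south): (x=0, y=8) -> (x=0, y=9)
  south (south): (x=0, y=9) -> (x=0, y=10)
  east (east): (x=0, y=10) -> (x=1, y=10)
Final: (x=1, y=10)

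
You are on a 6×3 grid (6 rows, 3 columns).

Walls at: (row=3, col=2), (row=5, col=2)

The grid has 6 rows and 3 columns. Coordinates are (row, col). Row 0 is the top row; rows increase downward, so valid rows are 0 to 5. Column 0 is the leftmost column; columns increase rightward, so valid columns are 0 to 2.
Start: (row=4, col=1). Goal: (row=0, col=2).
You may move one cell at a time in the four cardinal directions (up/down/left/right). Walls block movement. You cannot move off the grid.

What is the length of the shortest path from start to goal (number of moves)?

BFS from (row=4, col=1) until reaching (row=0, col=2):
  Distance 0: (row=4, col=1)
  Distance 1: (row=3, col=1), (row=4, col=0), (row=4, col=2), (row=5, col=1)
  Distance 2: (row=2, col=1), (row=3, col=0), (row=5, col=0)
  Distance 3: (row=1, col=1), (row=2, col=0), (row=2, col=2)
  Distance 4: (row=0, col=1), (row=1, col=0), (row=1, col=2)
  Distance 5: (row=0, col=0), (row=0, col=2)  <- goal reached here
One shortest path (5 moves): (row=4, col=1) -> (row=3, col=1) -> (row=2, col=1) -> (row=2, col=2) -> (row=1, col=2) -> (row=0, col=2)

Answer: Shortest path length: 5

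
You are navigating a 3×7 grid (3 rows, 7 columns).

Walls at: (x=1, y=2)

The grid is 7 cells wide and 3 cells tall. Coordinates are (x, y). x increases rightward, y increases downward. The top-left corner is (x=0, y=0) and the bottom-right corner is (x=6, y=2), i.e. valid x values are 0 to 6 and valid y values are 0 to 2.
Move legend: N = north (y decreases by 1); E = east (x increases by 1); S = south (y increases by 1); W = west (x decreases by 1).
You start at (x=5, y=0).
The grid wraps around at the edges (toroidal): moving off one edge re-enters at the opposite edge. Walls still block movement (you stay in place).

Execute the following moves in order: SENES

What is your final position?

Start: (x=5, y=0)
  S (south): (x=5, y=0) -> (x=5, y=1)
  E (east): (x=5, y=1) -> (x=6, y=1)
  N (north): (x=6, y=1) -> (x=6, y=0)
  E (east): (x=6, y=0) -> (x=0, y=0)
  S (south): (x=0, y=0) -> (x=0, y=1)
Final: (x=0, y=1)

Answer: Final position: (x=0, y=1)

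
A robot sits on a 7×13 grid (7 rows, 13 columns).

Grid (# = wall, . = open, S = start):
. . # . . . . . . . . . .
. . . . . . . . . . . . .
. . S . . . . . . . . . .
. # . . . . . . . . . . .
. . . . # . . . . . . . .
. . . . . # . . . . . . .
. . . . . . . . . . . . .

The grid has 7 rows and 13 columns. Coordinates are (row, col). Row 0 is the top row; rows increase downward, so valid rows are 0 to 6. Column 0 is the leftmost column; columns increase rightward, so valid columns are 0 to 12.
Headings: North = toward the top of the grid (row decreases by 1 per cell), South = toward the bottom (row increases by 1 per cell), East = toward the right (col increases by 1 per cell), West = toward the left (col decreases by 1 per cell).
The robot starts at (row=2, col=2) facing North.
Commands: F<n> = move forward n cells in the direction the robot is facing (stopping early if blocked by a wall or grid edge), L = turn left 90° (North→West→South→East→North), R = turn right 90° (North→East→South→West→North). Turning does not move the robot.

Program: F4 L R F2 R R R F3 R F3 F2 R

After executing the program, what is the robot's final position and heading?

Answer: Final position: (row=0, col=0), facing East

Derivation:
Start: (row=2, col=2), facing North
  F4: move forward 1/4 (blocked), now at (row=1, col=2)
  L: turn left, now facing West
  R: turn right, now facing North
  F2: move forward 0/2 (blocked), now at (row=1, col=2)
  R: turn right, now facing East
  R: turn right, now facing South
  R: turn right, now facing West
  F3: move forward 2/3 (blocked), now at (row=1, col=0)
  R: turn right, now facing North
  F3: move forward 1/3 (blocked), now at (row=0, col=0)
  F2: move forward 0/2 (blocked), now at (row=0, col=0)
  R: turn right, now facing East
Final: (row=0, col=0), facing East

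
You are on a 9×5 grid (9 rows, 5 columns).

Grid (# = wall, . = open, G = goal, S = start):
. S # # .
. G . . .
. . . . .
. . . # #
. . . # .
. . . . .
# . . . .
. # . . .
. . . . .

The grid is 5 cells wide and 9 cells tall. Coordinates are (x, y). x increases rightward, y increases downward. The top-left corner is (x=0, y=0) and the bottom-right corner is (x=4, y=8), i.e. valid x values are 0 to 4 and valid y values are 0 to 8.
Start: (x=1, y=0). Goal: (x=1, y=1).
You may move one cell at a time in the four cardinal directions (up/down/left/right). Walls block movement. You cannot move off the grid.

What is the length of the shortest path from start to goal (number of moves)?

Answer: Shortest path length: 1

Derivation:
BFS from (x=1, y=0) until reaching (x=1, y=1):
  Distance 0: (x=1, y=0)
  Distance 1: (x=0, y=0), (x=1, y=1)  <- goal reached here
One shortest path (1 moves): (x=1, y=0) -> (x=1, y=1)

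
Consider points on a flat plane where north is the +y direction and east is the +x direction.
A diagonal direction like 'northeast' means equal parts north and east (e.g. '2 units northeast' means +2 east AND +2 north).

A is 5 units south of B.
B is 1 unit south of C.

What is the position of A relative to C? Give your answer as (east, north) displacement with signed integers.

Place C at the origin (east=0, north=0).
  B is 1 unit south of C: delta (east=+0, north=-1); B at (east=0, north=-1).
  A is 5 units south of B: delta (east=+0, north=-5); A at (east=0, north=-6).
Therefore A relative to C: (east=0, north=-6).

Answer: A is at (east=0, north=-6) relative to C.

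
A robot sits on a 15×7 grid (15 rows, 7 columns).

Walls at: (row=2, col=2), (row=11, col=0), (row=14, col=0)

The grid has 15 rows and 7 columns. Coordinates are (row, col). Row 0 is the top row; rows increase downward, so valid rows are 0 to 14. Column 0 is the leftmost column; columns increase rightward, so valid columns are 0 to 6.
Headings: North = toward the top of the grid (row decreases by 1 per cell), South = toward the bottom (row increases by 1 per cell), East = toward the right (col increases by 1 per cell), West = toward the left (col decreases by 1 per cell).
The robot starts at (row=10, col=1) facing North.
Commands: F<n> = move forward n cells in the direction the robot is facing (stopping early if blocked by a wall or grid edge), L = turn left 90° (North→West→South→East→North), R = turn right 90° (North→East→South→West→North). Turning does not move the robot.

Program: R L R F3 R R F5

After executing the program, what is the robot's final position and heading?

Start: (row=10, col=1), facing North
  R: turn right, now facing East
  L: turn left, now facing North
  R: turn right, now facing East
  F3: move forward 3, now at (row=10, col=4)
  R: turn right, now facing South
  R: turn right, now facing West
  F5: move forward 4/5 (blocked), now at (row=10, col=0)
Final: (row=10, col=0), facing West

Answer: Final position: (row=10, col=0), facing West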